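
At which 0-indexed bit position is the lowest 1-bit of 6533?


0b1100110000101. Lowest set bit at position 0

0


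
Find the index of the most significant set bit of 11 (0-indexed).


0b1011. Highest set bit at position 3

3


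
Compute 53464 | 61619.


0b1101000011011000 | 0b1111000010110011 = 0b1111000011111011 = 61691

61691


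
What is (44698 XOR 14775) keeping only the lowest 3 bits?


Step 1: 44698 ^ 14775 = 38701
Step 2: 38701 & 7 = 5

5


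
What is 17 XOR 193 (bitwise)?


0b10001 ^ 0b11000001 = 0b11010000 = 208

208


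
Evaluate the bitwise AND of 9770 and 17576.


0b10011000101010 & 0b100010010101000 = 0b10000101000 = 1064

1064


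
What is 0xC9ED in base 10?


C9ED hex = 51693 decimal

51693


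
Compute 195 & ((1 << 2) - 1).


195 & 3 = 3

3


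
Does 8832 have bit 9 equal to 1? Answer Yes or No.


0b10001010000000, bit 9 = 1. Yes

Yes


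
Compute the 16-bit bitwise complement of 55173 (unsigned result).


~0b1101011110000101 = 0b10100001111010 = 10362 (16-bit unsigned)

10362


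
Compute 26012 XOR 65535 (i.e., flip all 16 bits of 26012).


26012 ^ 65535 = 39523

39523


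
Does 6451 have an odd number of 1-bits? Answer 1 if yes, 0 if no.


0b1100100110011 has 7 ones => parity 1

1


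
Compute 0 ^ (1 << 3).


0 ^ (1 << 3) = 0 ^ 8 = 8

8


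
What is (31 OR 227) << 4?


Step 1: 31 | 227 = 255
Step 2: 255 << 4 = 4080

4080


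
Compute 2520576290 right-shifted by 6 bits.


0b10010110001111001111000100100010 >> 6 = 0b10010110001111001111000100 = 39384004

39384004


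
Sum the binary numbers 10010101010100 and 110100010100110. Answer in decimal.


10010101010100 + 110100010100110 = 1000110111111010 = 36346

36346


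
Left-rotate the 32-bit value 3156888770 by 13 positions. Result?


Rotate 0b10111100001010100100110011000010 left by 13 (32-bit) = 0b1001001100110000101011110000101 = 1234720645

1234720645


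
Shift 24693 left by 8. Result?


0b110000001110101 << 8 = 0b11000000111010100000000 = 6321408

6321408


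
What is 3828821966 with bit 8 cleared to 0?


3828821966 & ~(1 << 8) = 3828821710

3828821710


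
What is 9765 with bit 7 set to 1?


9765 | (1 << 7) = 9765 | 128 = 9893

9893


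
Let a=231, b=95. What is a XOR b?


231 ^ 95 = 184

184


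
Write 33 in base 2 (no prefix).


33 = 100001 in binary

100001


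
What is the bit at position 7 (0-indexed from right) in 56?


0b111000, position 7 = 0

0


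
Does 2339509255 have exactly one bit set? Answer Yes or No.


0b10001011011100100001010000000111. Multiple bits set => No

No


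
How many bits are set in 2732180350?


0b10100010110110011100001101111110 has 18 set bits

18


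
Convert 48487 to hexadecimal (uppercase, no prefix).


48487 = BD67 hex

BD67


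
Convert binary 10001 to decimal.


10001 in decimal = 17

17


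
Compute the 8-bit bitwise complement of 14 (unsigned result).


~0b1110 = 0b11110001 = 241 (8-bit unsigned)

241


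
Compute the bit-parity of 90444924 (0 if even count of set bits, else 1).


0b101011001000001010001111100 has 12 ones => parity 0

0


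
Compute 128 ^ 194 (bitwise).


0b10000000 ^ 0b11000010 = 0b1000010 = 66

66


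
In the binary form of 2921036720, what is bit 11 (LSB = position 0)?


0b10101110000110110111101110110000, position 11 = 1

1


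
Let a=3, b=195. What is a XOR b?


3 ^ 195 = 192

192


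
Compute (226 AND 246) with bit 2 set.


Step 1: 226 & 246 = 226
Step 2: 226 | (1 << 2) = 226 | 4 = 230

230


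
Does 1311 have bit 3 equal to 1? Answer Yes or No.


0b10100011111, bit 3 = 1. Yes

Yes


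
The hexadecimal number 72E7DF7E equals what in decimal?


72E7DF7E hex = 1927798654 decimal

1927798654


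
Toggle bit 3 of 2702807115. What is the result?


2702807115 ^ (1 << 3) = 2702807115 ^ 8 = 2702807107

2702807107


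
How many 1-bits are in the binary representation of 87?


0b1010111 has 5 set bits

5


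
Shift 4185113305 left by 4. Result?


0b11111001011100111100001011011001 << 4 = 0b111110010111001111000010110110010000 = 66961812880

66961812880


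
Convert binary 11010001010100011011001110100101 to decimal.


11010001010100011011001110100101 in decimal = 3511792549

3511792549


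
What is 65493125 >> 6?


0b11111001110101100010000101 >> 6 = 0b11111001110101100010 = 1023330

1023330


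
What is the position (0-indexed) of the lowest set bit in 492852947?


0b11101011000000101011011010011. Lowest set bit at position 0

0


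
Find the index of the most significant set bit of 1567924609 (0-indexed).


0b1011101011101001010000110000001. Highest set bit at position 30

30


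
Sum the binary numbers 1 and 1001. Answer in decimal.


1 + 1001 = 1010 = 10

10


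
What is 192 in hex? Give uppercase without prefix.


192 = C0 hex

C0


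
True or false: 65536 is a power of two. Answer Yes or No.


0b10000000000000000. Only one bit set => Yes

Yes


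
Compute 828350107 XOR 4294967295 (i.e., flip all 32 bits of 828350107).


828350107 ^ 4294967295 = 3466617188

3466617188


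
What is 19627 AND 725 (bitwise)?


0b100110010101011 & 0b1011010101 = 0b10000001 = 129

129


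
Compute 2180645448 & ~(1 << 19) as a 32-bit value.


2180645448 & ~(1 << 19) = 2180121160

2180121160


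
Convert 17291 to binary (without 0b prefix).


17291 = 100001110001011 in binary

100001110001011


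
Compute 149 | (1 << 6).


149 | (1 << 6) = 149 | 64 = 213

213


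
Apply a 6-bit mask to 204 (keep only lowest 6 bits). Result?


204 & 63 = 12

12


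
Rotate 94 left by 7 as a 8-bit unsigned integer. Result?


Rotate 0b1011110 left by 7 (8-bit) = 0b101111 = 47

47


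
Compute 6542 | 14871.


0b1100110001110 | 0b11101000010111 = 0b11101110011111 = 15263

15263


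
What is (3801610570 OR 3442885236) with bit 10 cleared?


Step 1: 3801610570 | 3442885236 = 4021812094
Step 2: 4021812094 & ~(1 << 10) = 4021812094

4021812094


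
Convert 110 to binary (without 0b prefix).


110 = 1101110 in binary

1101110


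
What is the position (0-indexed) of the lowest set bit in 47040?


0b1011011111000000. Lowest set bit at position 6

6


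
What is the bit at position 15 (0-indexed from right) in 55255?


0b1101011111010111, position 15 = 1

1


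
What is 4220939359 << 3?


0b11111011100101100110110001011111 << 3 = 0b11111011100101100110110001011111000 = 33767514872

33767514872


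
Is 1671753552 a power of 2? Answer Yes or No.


0b1100011101001001110111101010000. Multiple bits set => No

No


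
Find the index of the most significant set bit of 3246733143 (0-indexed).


0b11000001100001010011011101010111. Highest set bit at position 31

31


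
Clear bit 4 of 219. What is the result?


219 & ~(1 << 4) = 203

203


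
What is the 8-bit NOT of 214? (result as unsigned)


~0b11010110 = 0b101001 = 41 (8-bit unsigned)

41


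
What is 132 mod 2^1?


132 & 1 = 0

0


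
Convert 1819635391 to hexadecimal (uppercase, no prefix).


1819635391 = 6C756EBF hex

6C756EBF


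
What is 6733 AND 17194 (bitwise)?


0b1101001001101 & 0b100001100101010 = 0b1000001000 = 520

520


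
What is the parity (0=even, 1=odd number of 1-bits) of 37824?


0b1001001111000000 has 6 ones => parity 0

0


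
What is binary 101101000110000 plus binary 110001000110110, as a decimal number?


101101000110000 + 110001000110110 = 1011110001100110 = 48230

48230


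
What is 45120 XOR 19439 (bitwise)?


0b1011000001000000 ^ 0b100101111101111 = 0b1111101110101111 = 64431

64431


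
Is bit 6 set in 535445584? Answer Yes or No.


0b11111111010100100000001010000, bit 6 = 1. Yes

Yes


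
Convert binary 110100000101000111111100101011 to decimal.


110100000101000111111100101011 in decimal = 873758507

873758507


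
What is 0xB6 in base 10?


B6 hex = 182 decimal

182


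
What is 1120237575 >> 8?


0b1000010110001010111100000000111 >> 8 = 0b10000101100010101111000 = 4375928

4375928


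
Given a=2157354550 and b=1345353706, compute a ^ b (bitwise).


2157354550 ^ 1345353706 = 3500599772

3500599772


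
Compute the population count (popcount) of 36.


0b100100 has 2 set bits

2


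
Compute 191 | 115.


0b10111111 | 0b1110011 = 0b11111111 = 255

255


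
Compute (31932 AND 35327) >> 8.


Step 1: 31932 & 35327 = 2236
Step 2: 2236 >> 8 = 8

8


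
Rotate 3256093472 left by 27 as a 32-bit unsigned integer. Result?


Rotate 0b11000010000101000000101100100000 left by 27 (32-bit) = 0b110000100001010000001011001 = 101752921

101752921


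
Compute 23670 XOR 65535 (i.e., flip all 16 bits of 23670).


23670 ^ 65535 = 41865

41865


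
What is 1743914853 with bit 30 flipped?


1743914853 ^ (1 << 30) = 1743914853 ^ 1073741824 = 670173029

670173029


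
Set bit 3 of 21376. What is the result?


21376 | (1 << 3) = 21376 | 8 = 21384

21384


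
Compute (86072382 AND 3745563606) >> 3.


Step 1: 86072382 & 3745563606 = 83902486
Step 2: 83902486 >> 3 = 10487810

10487810


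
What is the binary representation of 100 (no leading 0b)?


100 = 1100100 in binary

1100100


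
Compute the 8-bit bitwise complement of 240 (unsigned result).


~0b11110000 = 0b1111 = 15 (8-bit unsigned)

15


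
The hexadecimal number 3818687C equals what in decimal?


3818687C hex = 941123708 decimal

941123708


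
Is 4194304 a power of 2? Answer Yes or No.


0b10000000000000000000000. Only one bit set => Yes

Yes


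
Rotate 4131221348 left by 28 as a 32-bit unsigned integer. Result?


Rotate 0b11110110001111010110111101100100 left by 28 (32-bit) = 0b1001111011000111101011011110110 = 1331943158

1331943158


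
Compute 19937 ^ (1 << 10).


19937 ^ (1 << 10) = 19937 ^ 1024 = 18913

18913


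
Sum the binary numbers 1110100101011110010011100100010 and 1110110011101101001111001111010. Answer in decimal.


1110100101011110010011100100010 + 1110110011101101001111001111010 = 11101011001001011100010110011100 = 3945121180

3945121180


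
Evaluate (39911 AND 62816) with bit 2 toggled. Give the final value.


Step 1: 39911 & 62816 = 37216
Step 2: 37216 ^ (1 << 2) = 37216 ^ 4 = 37220

37220


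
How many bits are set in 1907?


0b11101110011 has 8 set bits

8


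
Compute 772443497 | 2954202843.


0b101110000010101000110101101001 | 0b10110000000101011000111011011011 = 0b10111110000111111000111111111011 = 3189739515

3189739515


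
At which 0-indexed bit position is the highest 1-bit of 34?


0b100010. Highest set bit at position 5

5


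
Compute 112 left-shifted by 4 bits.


0b1110000 << 4 = 0b11100000000 = 1792

1792


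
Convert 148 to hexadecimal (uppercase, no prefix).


148 = 94 hex

94


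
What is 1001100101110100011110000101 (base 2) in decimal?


1001100101110100011110000101 in decimal = 160909189

160909189


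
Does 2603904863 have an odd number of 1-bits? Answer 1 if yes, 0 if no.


0b10011011001101000110111101011111 has 20 ones => parity 0

0


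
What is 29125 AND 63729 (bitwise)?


0b111000111000101 & 0b1111100011110001 = 0b111000011000001 = 28865

28865


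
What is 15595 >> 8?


0b11110011101011 >> 8 = 0b111100 = 60

60


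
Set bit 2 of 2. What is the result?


2 | (1 << 2) = 2 | 4 = 6

6


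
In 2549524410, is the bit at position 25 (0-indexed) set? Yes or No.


0b10010111111101101010011110111010, bit 25 = 1. Yes

Yes


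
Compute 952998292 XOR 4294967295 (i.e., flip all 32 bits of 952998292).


952998292 ^ 4294967295 = 3341969003

3341969003


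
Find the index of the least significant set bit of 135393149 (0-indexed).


0b1000000100011110111101111101. Lowest set bit at position 0

0


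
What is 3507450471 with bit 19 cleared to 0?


3507450471 & ~(1 << 19) = 3506926183

3506926183


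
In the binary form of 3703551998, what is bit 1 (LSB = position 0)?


0b11011100101111111011011111111110, position 1 = 1

1


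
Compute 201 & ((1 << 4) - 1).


201 & 15 = 9

9


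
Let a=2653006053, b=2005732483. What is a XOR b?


2653006053 ^ 2005732483 = 3920405606

3920405606


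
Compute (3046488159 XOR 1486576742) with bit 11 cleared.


Step 1: 3046488159 ^ 1486576742 = 3977176121
Step 2: 3977176121 & ~(1 << 11) = 3977176121

3977176121


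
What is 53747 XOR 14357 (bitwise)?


0b1101000111110011 ^ 0b11100000010101 = 0b1110100111100110 = 59878

59878


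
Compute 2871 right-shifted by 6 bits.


0b101100110111 >> 6 = 0b101100 = 44

44


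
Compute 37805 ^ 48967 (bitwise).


0b1001001110101101 ^ 0b1011111101000111 = 0b10110011101010 = 11498

11498


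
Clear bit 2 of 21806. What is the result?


21806 & ~(1 << 2) = 21802

21802


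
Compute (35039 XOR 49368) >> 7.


Step 1: 35039 ^ 49368 = 18439
Step 2: 18439 >> 7 = 144

144


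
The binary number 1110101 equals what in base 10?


1110101 in decimal = 117

117


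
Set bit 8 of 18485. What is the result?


18485 | (1 << 8) = 18485 | 256 = 18741

18741


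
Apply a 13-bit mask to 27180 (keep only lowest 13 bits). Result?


27180 & 8191 = 2604

2604


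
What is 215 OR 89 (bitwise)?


0b11010111 | 0b1011001 = 0b11011111 = 223

223


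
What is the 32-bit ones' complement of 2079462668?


2079462668 ^ 4294967295 = 2215504627

2215504627


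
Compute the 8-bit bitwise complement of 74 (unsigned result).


~0b1001010 = 0b10110101 = 181 (8-bit unsigned)

181


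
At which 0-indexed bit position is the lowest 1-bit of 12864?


0b11001001000000. Lowest set bit at position 6

6


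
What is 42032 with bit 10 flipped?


42032 ^ (1 << 10) = 42032 ^ 1024 = 41008

41008


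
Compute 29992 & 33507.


0b111010100101000 & 0b1000001011100011 = 0b100000 = 32

32


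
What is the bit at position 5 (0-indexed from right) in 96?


0b1100000, position 5 = 1

1


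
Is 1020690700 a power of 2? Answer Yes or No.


0b111100110101101000000100001100. Multiple bits set => No

No


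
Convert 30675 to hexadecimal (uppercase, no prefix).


30675 = 77D3 hex

77D3


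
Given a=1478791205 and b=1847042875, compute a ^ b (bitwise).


1478791205 ^ 1847042875 = 909325086

909325086


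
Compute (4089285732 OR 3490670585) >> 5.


Step 1: 4089285732 | 3490670585 = 4089442301
Step 2: 4089442301 >> 5 = 127795071

127795071


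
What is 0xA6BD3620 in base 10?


A6BD3620 hex = 2797418016 decimal

2797418016


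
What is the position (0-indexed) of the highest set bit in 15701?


0b11110101010101. Highest set bit at position 13

13


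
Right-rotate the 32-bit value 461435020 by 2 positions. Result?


Rotate 0b11011100000001111000010001100 right by 2 (32-bit) = 0b110111000000011110000100011 = 115358755

115358755


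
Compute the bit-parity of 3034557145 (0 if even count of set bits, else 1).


0b10110100110111111010101011011001 has 20 ones => parity 0

0


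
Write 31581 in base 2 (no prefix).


31581 = 111101101011101 in binary

111101101011101


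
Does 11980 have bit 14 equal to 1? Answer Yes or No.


0b10111011001100, bit 14 = 0. No

No


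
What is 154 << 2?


0b10011010 << 2 = 0b1001101000 = 616

616


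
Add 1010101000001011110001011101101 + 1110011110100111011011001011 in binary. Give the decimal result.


1010101000001011110001011101101 + 1110011110100111011011001011 = 1100011100000000101100110111000 = 1669355960

1669355960


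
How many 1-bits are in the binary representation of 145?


0b10010001 has 3 set bits

3


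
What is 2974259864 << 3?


0b10110001010001111001101010011000 << 3 = 0b10110001010001111001101010011000000 = 23794078912

23794078912


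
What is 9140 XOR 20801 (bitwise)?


0b10001110110100 ^ 0b101000101000001 = 0b111001011110101 = 29429

29429


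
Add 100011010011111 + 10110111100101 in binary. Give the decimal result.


100011010011111 + 10110111100101 = 111010010000100 = 29828

29828


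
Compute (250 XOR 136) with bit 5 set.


Step 1: 250 ^ 136 = 114
Step 2: 114 | (1 << 5) = 114 | 32 = 114

114


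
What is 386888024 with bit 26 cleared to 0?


386888024 & ~(1 << 26) = 319779160

319779160


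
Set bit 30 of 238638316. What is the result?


238638316 | (1 << 30) = 238638316 | 1073741824 = 1312380140

1312380140


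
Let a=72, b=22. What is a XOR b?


72 ^ 22 = 94

94


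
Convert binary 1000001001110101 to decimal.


1000001001110101 in decimal = 33397

33397


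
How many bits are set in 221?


0b11011101 has 6 set bits

6


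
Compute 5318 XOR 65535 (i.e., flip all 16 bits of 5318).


5318 ^ 65535 = 60217

60217


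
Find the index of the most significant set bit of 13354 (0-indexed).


0b11010000101010. Highest set bit at position 13

13


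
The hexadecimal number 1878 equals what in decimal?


1878 hex = 6264 decimal

6264


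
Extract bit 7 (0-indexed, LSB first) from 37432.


0b1001001000111000, position 7 = 0

0


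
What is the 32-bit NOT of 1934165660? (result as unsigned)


~0b1110011010010010000011010011100 = 0b10001100101101101111100101100011 = 2360801635 (32-bit unsigned)

2360801635


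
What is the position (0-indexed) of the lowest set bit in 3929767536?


0b11101010001110110111111001110000. Lowest set bit at position 4

4


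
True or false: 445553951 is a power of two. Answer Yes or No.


0b11010100011101001110100011111. Multiple bits set => No

No


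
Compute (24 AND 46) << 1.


Step 1: 24 & 46 = 8
Step 2: 8 << 1 = 16

16


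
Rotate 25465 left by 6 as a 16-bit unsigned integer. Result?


Rotate 0b110001101111001 left by 6 (16-bit) = 0b1101111001011000 = 56920

56920


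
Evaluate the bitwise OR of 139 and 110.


0b10001011 | 0b1101110 = 0b11101111 = 239

239


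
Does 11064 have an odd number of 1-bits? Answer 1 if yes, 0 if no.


0b10101100111000 has 7 ones => parity 1

1


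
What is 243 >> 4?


0b11110011 >> 4 = 0b1111 = 15

15


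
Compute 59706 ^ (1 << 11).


59706 ^ (1 << 11) = 59706 ^ 2048 = 57658

57658


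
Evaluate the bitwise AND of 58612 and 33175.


0b1110010011110100 & 0b1000000110010111 = 0b1000000010010100 = 32916

32916


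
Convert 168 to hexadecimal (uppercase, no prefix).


168 = A8 hex

A8


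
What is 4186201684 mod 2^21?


4186201684 & 2097151 = 286292

286292


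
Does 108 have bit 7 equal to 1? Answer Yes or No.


0b1101100, bit 7 = 0. No

No


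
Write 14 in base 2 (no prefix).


14 = 1110 in binary

1110


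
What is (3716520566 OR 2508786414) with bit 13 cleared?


Step 1: 3716520566 | 2508786414 = 3717044990
Step 2: 3717044990 & ~(1 << 13) = 3717044990

3717044990


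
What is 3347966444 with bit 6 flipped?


3347966444 ^ (1 << 6) = 3347966444 ^ 64 = 3347966380

3347966380


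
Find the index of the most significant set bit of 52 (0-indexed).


0b110100. Highest set bit at position 5

5


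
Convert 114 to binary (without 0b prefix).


114 = 1110010 in binary

1110010


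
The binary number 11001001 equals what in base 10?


11001001 in decimal = 201

201


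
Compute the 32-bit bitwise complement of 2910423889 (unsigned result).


~0b10101101011110011000101101010001 = 0b1010010100001100111010010101110 = 1384543406 (32-bit unsigned)

1384543406


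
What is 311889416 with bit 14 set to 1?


311889416 | (1 << 14) = 311889416 | 16384 = 311905800

311905800


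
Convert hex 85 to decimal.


85 hex = 133 decimal

133


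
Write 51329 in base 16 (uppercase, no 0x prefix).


51329 = C881 hex

C881


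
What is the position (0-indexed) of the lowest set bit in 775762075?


0b101110001111010011000010011011. Lowest set bit at position 0

0


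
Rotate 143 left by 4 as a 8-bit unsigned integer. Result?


Rotate 0b10001111 left by 4 (8-bit) = 0b11111000 = 248

248


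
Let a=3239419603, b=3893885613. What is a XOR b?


3239419603 ^ 3893885613 = 688022654

688022654


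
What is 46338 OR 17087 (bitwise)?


0b1011010100000010 | 0b100001010111111 = 0b1111011110111111 = 63423

63423


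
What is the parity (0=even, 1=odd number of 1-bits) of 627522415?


0b100101011001110011101101101111 has 19 ones => parity 1

1


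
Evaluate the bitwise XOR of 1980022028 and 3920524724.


0b1110110000001001011110100001100 ^ 0b11101001101011100111010110110100 = 0b10011111101010101100100010111000 = 2678769848

2678769848


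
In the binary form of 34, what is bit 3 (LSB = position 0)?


0b100010, position 3 = 0

0


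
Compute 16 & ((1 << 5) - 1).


16 & 31 = 16

16


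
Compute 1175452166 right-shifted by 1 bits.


0b1000110000011111111101000000110 >> 1 = 0b100011000001111111110100000011 = 587726083

587726083


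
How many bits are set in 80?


0b1010000 has 2 set bits

2


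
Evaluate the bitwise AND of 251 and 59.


0b11111011 & 0b111011 = 0b111011 = 59

59


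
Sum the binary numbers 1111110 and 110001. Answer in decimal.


1111110 + 110001 = 10101111 = 175

175


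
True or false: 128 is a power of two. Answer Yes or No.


0b10000000. Only one bit set => Yes

Yes


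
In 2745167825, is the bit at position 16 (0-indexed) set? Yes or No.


0b10100011100111111110111111010001, bit 16 = 1. Yes

Yes


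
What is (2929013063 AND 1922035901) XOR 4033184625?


Step 1: 2929013063 & 1922035901 = 579153925
Step 2: 579153925 ^ 4033184625 = 3537941364

3537941364


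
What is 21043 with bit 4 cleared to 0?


21043 & ~(1 << 4) = 21027

21027


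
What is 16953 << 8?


0b100001000111001 << 8 = 0b10000100011100100000000 = 4339968

4339968


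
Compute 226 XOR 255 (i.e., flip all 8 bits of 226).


226 ^ 255 = 29

29


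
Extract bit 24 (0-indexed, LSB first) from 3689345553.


0b11011011111001101111001000010001, position 24 = 1

1


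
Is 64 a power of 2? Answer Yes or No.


0b1000000. Only one bit set => Yes

Yes


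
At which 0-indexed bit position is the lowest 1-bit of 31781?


0b111110000100101. Lowest set bit at position 0

0


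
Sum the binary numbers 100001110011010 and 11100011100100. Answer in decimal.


100001110011010 + 11100011100100 = 111110001111110 = 31870

31870


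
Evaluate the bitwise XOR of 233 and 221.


0b11101001 ^ 0b11011101 = 0b110100 = 52

52


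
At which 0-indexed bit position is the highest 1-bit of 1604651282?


0b1011111101001010000100100010010. Highest set bit at position 30

30


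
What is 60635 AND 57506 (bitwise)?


0b1110110011011011 & 0b1110000010100010 = 0b1110000010000010 = 57474

57474


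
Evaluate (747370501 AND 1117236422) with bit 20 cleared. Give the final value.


Step 1: 747370501 & 1117236422 = 8628228
Step 2: 8628228 & ~(1 << 20) = 8628228

8628228


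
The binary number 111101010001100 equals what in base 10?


111101010001100 in decimal = 31372

31372


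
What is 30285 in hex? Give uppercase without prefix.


30285 = 764D hex

764D


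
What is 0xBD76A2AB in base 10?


BD76A2AB hex = 3178668715 decimal

3178668715


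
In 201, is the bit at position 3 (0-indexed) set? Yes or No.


0b11001001, bit 3 = 1. Yes

Yes


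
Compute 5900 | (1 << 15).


5900 | (1 << 15) = 5900 | 32768 = 38668

38668


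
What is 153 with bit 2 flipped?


153 ^ (1 << 2) = 153 ^ 4 = 157

157


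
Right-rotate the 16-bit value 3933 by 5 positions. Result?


Rotate 0b111101011101 right by 5 (16-bit) = 0b1110100001111010 = 59514

59514


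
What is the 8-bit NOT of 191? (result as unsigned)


~0b10111111 = 0b1000000 = 64 (8-bit unsigned)

64


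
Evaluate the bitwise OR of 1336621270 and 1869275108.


0b1001111101010110011100011010110 | 0b1101111011010101101111111100100 = 0b1101111111010111111111111110110 = 1877737462

1877737462


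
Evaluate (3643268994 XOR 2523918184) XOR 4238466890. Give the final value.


Step 1: 3643268994 ^ 2523918184 = 1330131178
Step 2: 1330131178 ^ 4238466890 = 3018452896

3018452896


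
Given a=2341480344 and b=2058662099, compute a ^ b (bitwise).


2341480344 ^ 2058662099 = 4045707083

4045707083


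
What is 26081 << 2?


0b110010111100001 << 2 = 0b11001011110000100 = 104324

104324


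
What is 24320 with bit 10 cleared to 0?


24320 & ~(1 << 10) = 23296

23296


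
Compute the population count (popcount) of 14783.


0b11100110111111 has 11 set bits

11


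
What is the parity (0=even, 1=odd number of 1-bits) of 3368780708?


0b11001000110010111000001110100100 has 14 ones => parity 0

0


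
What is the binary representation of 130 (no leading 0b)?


130 = 10000010 in binary

10000010


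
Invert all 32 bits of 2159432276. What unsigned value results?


2159432276 ^ 4294967295 = 2135535019

2135535019


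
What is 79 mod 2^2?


79 & 3 = 3

3


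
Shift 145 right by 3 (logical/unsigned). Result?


0b10010001 >> 3 = 0b10010 = 18

18


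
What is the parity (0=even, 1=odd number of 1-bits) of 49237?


0b1100000001010101 has 6 ones => parity 0

0


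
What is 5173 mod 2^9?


5173 & 511 = 53

53


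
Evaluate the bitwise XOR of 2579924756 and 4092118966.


0b10011001110001101000011100010100 ^ 0b11110011111010001100011110110110 = 0b1101010001011100100000010100010 = 1781416098

1781416098


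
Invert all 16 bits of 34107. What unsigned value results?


34107 ^ 65535 = 31428

31428


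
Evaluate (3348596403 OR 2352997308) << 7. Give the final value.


Step 1: 3348596403 | 2352997308 = 3485460415
Step 2: 3485460415 << 7 = 446138933120

446138933120


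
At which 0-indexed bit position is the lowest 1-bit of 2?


0b10. Lowest set bit at position 1

1


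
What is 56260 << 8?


0b1101101111000100 << 8 = 0b110110111100010000000000 = 14402560

14402560


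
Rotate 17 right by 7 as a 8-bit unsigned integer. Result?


Rotate 0b10001 right by 7 (8-bit) = 0b100010 = 34

34


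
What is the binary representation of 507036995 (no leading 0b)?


507036995 = 11110001110001100010101000011 in binary

11110001110001100010101000011


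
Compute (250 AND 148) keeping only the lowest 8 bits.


Step 1: 250 & 148 = 144
Step 2: 144 & 255 = 144

144


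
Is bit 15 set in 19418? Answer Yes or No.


0b100101111011010, bit 15 = 0. No

No


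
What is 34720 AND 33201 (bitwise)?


0b1000011110100000 & 0b1000000110110001 = 0b1000000110100000 = 33184

33184


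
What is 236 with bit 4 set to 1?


236 | (1 << 4) = 236 | 16 = 252

252


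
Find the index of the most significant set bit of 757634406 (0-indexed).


0b101101001010001001010101100110. Highest set bit at position 29

29


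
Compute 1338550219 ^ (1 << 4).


1338550219 ^ (1 << 4) = 1338550219 ^ 16 = 1338550235

1338550235


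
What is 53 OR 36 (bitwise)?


0b110101 | 0b100100 = 0b110101 = 53

53


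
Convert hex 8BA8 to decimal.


8BA8 hex = 35752 decimal

35752


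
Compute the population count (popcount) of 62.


0b111110 has 5 set bits

5


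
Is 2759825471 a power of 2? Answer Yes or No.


0b10100100011111111001100000111111. Multiple bits set => No

No


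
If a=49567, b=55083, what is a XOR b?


49567 ^ 55083 = 5812

5812


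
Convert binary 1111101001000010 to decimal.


1111101001000010 in decimal = 64066

64066


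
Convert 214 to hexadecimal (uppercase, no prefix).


214 = D6 hex

D6


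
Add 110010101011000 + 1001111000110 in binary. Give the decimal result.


110010101011000 + 1001111000110 = 111100100011110 = 31006

31006


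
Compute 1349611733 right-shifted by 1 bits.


0b1010000011100010111000011010101 >> 1 = 0b101000001110001011100001101010 = 674805866

674805866


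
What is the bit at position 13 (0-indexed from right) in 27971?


0b110110101000011, position 13 = 1

1


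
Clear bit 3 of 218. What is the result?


218 & ~(1 << 3) = 210

210


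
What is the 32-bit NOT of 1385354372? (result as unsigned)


~0b1010010100100101101010010000100 = 0b10101101011011010010101101111011 = 2909612923 (32-bit unsigned)

2909612923


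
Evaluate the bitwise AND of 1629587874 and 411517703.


0b1100001001000011000100110100010 & 0b11000100001110100001100000111 = 0b10000000100000010 = 65794

65794


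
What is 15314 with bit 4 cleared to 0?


15314 & ~(1 << 4) = 15298

15298


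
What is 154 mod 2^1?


154 & 1 = 0

0


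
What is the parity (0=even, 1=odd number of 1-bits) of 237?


0b11101101 has 6 ones => parity 0

0


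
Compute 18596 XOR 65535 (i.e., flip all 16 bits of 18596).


18596 ^ 65535 = 46939

46939


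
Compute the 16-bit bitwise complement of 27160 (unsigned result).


~0b110101000011000 = 0b1001010111100111 = 38375 (16-bit unsigned)

38375


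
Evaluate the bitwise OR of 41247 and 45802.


0b1010000100011111 | 0b1011001011101010 = 0b1011001111111111 = 46079

46079


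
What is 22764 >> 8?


0b101100011101100 >> 8 = 0b1011000 = 88

88


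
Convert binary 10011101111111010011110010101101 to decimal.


10011101111111010011110010101101 in decimal = 2650619053

2650619053


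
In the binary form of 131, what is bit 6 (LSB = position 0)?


0b10000011, position 6 = 0

0


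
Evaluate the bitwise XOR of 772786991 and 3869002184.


0b101110000011111100101100101111 ^ 0b11100110100111000100100111001000 = 0b11001000100100111000001011100111 = 3365110503

3365110503


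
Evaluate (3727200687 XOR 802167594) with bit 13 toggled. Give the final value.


Step 1: 3727200687 ^ 802167594 = 4059597445
Step 2: 4059597445 ^ (1 << 13) = 4059597445 ^ 8192 = 4059605637

4059605637


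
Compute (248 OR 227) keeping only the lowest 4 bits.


Step 1: 248 | 227 = 251
Step 2: 251 & 15 = 11

11


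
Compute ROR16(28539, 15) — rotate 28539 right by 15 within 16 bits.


Rotate 0b110111101111011 right by 15 (16-bit) = 0b1101111011110110 = 57078

57078


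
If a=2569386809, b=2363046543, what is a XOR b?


2569386809 ^ 2363046543 = 368869814

368869814


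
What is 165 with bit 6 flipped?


165 ^ (1 << 6) = 165 ^ 64 = 229

229


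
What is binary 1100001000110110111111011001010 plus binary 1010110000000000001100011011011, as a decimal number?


1100001000110110111111011001010 + 1010110000000000001100011011011 = 10110111000110111001011110100101 = 3072038821

3072038821


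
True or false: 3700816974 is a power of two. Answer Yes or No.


0b11011100100101011111110001001110. Multiple bits set => No

No


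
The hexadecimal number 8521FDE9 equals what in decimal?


8521FDE9 hex = 2233597417 decimal

2233597417


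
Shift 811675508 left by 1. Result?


0b110000011000010010111101110100 << 1 = 0b1100000110000100101111011101000 = 1623351016

1623351016


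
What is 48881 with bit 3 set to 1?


48881 | (1 << 3) = 48881 | 8 = 48889

48889


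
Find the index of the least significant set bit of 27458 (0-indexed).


0b110101101000010. Lowest set bit at position 1

1


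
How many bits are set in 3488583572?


0b11001111111011111000111110010100 has 21 set bits

21


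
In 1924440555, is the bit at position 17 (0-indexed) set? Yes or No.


0b1110010101101001010000111101011, bit 17 = 0. No

No


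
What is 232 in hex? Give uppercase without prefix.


232 = E8 hex

E8


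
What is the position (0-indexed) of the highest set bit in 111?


0b1101111. Highest set bit at position 6

6


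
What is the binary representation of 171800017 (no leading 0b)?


171800017 = 1010001111010111010111010001 in binary

1010001111010111010111010001


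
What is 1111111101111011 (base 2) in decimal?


1111111101111011 in decimal = 65403

65403


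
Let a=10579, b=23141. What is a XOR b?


10579 ^ 23141 = 29494

29494


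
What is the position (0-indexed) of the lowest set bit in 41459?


0b1010000111110011. Lowest set bit at position 0

0


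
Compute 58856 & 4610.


0b1110010111101000 & 0b1001000000010 = 0b0 = 0

0


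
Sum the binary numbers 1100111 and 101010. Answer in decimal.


1100111 + 101010 = 10010001 = 145

145


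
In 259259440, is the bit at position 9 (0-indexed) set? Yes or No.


0b1111011100111111110000110000, bit 9 = 0. No

No


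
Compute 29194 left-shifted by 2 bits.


0b111001000001010 << 2 = 0b11100100000101000 = 116776

116776


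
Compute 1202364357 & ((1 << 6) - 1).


1202364357 & 63 = 5

5


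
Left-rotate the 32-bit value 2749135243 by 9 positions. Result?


Rotate 0b10100011110111000111100110001011 left by 9 (32-bit) = 0b10111000111100110001011101000111 = 3102938951

3102938951


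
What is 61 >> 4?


0b111101 >> 4 = 0b11 = 3

3


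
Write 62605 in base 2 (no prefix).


62605 = 1111010010001101 in binary

1111010010001101


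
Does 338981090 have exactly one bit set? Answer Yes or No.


0b10100001101000111000011100010. Multiple bits set => No

No


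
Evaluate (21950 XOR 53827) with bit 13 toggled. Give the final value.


Step 1: 21950 ^ 53827 = 34813
Step 2: 34813 ^ (1 << 13) = 34813 ^ 8192 = 43005

43005


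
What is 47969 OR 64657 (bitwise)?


0b1011101101100001 | 0b1111110010010001 = 0b1111111111110001 = 65521

65521


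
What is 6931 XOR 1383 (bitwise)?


0b1101100010011 ^ 0b10101100111 = 0b1111001110100 = 7796

7796


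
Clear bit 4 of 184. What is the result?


184 & ~(1 << 4) = 168

168


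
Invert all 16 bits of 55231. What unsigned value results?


55231 ^ 65535 = 10304

10304


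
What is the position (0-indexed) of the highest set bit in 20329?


0b100111101101001. Highest set bit at position 14

14


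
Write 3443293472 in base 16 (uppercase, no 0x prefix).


3443293472 = CD3C7D20 hex

CD3C7D20


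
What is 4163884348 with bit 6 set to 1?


4163884348 | (1 << 6) = 4163884348 | 64 = 4163884412

4163884412


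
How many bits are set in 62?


0b111110 has 5 set bits

5


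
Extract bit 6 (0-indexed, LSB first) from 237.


0b11101101, position 6 = 1

1


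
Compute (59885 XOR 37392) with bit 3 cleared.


Step 1: 59885 ^ 37392 = 31741
Step 2: 31741 & ~(1 << 3) = 31733

31733


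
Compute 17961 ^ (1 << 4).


17961 ^ (1 << 4) = 17961 ^ 16 = 17977

17977


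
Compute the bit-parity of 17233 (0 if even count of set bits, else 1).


0b100001101010001 has 6 ones => parity 0

0


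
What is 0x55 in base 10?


55 hex = 85 decimal

85


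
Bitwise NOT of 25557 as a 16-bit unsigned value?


~0b110001111010101 = 0b1001110000101010 = 39978 (16-bit unsigned)

39978


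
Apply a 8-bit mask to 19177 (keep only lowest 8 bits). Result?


19177 & 255 = 233

233


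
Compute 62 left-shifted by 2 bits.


0b111110 << 2 = 0b11111000 = 248

248


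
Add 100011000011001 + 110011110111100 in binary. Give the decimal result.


100011000011001 + 110011110111100 = 1010110111010101 = 44501

44501


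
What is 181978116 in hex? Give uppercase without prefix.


181978116 = AD8C404 hex

AD8C404


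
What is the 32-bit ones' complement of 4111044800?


4111044800 ^ 4294967295 = 183922495

183922495


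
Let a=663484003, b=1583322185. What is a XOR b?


663484003 ^ 1583322185 = 2043961898

2043961898


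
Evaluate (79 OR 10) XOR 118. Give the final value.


Step 1: 79 | 10 = 79
Step 2: 79 ^ 118 = 57

57


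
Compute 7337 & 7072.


0b1110010101001 & 0b1101110100000 = 0b1100010100000 = 6304

6304


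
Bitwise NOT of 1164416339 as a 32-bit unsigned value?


~0b1000101011001111001010101010011 = 0b10111010100110000110101010101100 = 3130550956 (32-bit unsigned)

3130550956


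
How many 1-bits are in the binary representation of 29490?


0b111001100110010 has 8 set bits

8


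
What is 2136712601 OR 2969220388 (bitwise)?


0b1111111010110111010010110011001 | 0b10110000111110101011010100100100 = 0b11111111111110111011010110111101 = 4294686141

4294686141


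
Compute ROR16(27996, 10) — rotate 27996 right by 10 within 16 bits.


Rotate 0b110110101011100 right by 10 (16-bit) = 0b101011100011011 = 22299

22299


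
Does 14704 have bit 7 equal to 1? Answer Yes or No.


0b11100101110000, bit 7 = 0. No

No


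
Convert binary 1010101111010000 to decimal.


1010101111010000 in decimal = 43984

43984


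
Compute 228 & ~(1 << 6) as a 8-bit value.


228 & ~(1 << 6) = 164

164


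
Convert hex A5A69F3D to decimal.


A5A69F3D hex = 2779160381 decimal

2779160381


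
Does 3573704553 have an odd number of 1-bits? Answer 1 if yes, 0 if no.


0b11010101000000100110011101101001 has 15 ones => parity 1

1


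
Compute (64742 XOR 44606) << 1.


Step 1: 64742 ^ 44606 = 21208
Step 2: 21208 << 1 = 42416

42416


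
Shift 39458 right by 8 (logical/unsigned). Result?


0b1001101000100010 >> 8 = 0b10011010 = 154

154


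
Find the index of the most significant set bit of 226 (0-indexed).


0b11100010. Highest set bit at position 7

7


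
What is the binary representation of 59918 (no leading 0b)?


59918 = 1110101000001110 in binary

1110101000001110


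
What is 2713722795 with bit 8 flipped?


2713722795 ^ (1 << 8) = 2713722795 ^ 256 = 2713722539

2713722539


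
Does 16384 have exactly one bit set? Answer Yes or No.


0b100000000000000. Only one bit set => Yes

Yes


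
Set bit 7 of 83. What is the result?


83 | (1 << 7) = 83 | 128 = 211

211


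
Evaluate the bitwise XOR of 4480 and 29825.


0b1000110000000 ^ 0b111010010000001 = 0b110010100000001 = 25857

25857


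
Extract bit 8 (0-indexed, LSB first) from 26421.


0b110011100110101, position 8 = 1

1


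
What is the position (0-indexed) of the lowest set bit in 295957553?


0b10001101000111111010000110001. Lowest set bit at position 0

0


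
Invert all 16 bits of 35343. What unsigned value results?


35343 ^ 65535 = 30192

30192


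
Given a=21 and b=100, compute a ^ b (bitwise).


21 ^ 100 = 113

113


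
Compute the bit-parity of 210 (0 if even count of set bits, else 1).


0b11010010 has 4 ones => parity 0

0


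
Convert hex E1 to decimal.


E1 hex = 225 decimal

225


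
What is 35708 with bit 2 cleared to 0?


35708 & ~(1 << 2) = 35704

35704


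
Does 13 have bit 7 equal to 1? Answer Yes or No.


0b1101, bit 7 = 0. No

No


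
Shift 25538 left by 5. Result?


0b110001111000010 << 5 = 0b11000111100001000000 = 817216

817216


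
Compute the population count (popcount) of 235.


0b11101011 has 6 set bits

6


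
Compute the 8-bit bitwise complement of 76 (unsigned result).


~0b1001100 = 0b10110011 = 179 (8-bit unsigned)

179
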